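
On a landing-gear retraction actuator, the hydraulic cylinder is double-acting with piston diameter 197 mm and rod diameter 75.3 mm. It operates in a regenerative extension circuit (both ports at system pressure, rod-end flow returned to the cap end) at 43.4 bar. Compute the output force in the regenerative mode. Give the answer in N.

F ≈ 19300 N

With equal pressure on both faces, forces on the annular region cancel; the net push is pressure × rod cross-section.
Rod cross-section A_rod = π/4 × (75.3 mm)² = 4453 mm^2
F = P × A_rod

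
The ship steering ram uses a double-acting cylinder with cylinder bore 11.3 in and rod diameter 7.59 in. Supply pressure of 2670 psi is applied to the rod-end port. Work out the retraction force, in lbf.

F ≈ 1.47e5 lbf

Rod-side annular area A_ann = π/4 × (11.3² − 7.59²) = 55.04 in^2
On retraction the pressure acts on the annular area (bore minus rod).
F = P × A_ann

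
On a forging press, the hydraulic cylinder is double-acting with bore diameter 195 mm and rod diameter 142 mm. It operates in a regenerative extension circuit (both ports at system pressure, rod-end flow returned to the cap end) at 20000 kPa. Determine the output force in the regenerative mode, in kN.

With equal pressure on both faces, forces on the annular region cancel; the net push is pressure × rod cross-section.
Rod cross-section A_rod = π/4 × (142 mm)² = 15840 mm^2
F = P × A_rod

F ≈ 317 kN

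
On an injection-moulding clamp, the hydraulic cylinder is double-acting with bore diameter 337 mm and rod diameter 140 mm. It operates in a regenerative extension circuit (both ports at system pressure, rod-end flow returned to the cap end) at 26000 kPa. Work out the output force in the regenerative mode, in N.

With equal pressure on both faces, forces on the annular region cancel; the net push is pressure × rod cross-section.
Rod cross-section A_rod = π/4 × (140 mm)² = 15390 mm^2
F = P × A_rod

F ≈ 4.00e5 N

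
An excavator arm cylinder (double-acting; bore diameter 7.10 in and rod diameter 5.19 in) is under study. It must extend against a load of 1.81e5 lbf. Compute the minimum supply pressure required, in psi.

Cap-side area A_cap = π/4 × (7.10 in)² = 39.59 in^2
P = F / A = 1.81e5 lbf / A

P ≈ 4570 psi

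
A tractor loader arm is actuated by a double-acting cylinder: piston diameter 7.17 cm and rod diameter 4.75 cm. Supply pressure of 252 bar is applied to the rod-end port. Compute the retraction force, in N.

Rod-side annular area A_ann = π/4 × (7.17² − 4.75²) = 22.66 cm^2
On retraction the pressure acts on the annular area (bore minus rod).
F = P × A_ann

F ≈ 57100 N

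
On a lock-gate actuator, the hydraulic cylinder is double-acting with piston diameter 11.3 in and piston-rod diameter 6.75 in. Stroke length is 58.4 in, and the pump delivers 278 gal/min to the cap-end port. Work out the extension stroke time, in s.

Cap-side area A_cap = π/4 × (11.3 in)² = 100.3 in^2
Swept volume V = A × L; t = V / Q = A·L / Q

t ≈ 5.47 s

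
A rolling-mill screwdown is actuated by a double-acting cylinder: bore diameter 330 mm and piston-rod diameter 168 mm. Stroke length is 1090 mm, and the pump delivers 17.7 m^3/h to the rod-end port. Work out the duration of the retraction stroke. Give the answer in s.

t ≈ 14.0 s

Rod-side annular area A_ann = π/4 × (330² − 168²) = 63360 mm^2
Swept volume V = A × L; t = V / Q = A·L / Q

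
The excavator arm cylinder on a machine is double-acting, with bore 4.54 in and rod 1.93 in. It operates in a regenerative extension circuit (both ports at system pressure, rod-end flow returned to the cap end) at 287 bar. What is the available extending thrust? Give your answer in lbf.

With equal pressure on both faces, forces on the annular region cancel; the net push is pressure × rod cross-section.
Rod cross-section A_rod = π/4 × (1.93 in)² = 2.926 in^2
F = P × A_rod

F ≈ 12200 lbf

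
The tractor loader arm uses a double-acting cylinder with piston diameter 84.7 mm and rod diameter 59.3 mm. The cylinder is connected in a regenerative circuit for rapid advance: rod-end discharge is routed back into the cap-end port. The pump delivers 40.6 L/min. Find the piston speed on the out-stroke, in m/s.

v ≈ 0.245 m/s

In regeneration the rod-end outflow joins the pump flow into the cap end, so the net volume the pump must supply per unit advance equals the rod cross-section area.
Rod cross-section A_rod = π/4 × (59.3 mm)² = 2762 mm^2
v = Q_pump / A_rod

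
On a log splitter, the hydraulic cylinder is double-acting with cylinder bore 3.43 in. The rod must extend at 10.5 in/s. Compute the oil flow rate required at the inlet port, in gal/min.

Cap-side area A_cap = π/4 × (3.43 in)² = 9.240 in^2
Q = A × v

Q ≈ 25.2 gal/min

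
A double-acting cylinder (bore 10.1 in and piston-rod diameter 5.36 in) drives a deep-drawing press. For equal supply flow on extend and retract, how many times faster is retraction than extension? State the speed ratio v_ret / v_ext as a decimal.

v_ret/v_ext ≈ 1.39

Cap-side area A_cap = π/4 × (10.1 in)² = 80.12 in^2
Rod-side annular area A_ann = π/4 × (10.1² − 5.36²) = 57.55 in^2
For equal Q, v ∝ 1/A, so v_ret/v_ext = A_cap/A_ann.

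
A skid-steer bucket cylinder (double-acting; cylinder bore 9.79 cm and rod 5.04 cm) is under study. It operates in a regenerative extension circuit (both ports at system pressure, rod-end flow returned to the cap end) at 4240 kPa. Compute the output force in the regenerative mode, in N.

With equal pressure on both faces, forces on the annular region cancel; the net push is pressure × rod cross-section.
Rod cross-section A_rod = π/4 × (5.04 cm)² = 19.95 cm^2
F = P × A_rod

F ≈ 8460 N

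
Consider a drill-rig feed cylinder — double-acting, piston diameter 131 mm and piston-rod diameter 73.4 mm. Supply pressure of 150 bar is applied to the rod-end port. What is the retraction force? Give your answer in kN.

Rod-side annular area A_ann = π/4 × (131² − 73.4²) = 9247 mm^2
On retraction the pressure acts on the annular area (bore minus rod).
F = P × A_ann

F ≈ 139 kN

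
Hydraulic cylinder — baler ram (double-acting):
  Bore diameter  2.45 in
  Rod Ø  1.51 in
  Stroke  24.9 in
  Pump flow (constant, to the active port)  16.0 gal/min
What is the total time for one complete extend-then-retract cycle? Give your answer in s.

Cap-side area A_cap = π/4 × (2.45 in)² = 4.714 in^2
Rod-side annular area A_ann = π/4 × (2.45² − 1.51²) = 2.924 in^2
t_ext = A_cap·L/Q = 1.906 s
t_ret = A_ann·L/Q = 1.182 s
t_cycle = t_ext + t_ret

t ≈ 3.09 s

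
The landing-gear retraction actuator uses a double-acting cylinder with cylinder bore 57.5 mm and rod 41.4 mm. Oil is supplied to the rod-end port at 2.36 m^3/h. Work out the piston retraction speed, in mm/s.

v ≈ 524 mm/s

Rod-side annular area A_ann = π/4 × (57.5² − 41.4²) = 1251 mm^2
Flow into the rod-end port fills the annular volume.
v = Q / A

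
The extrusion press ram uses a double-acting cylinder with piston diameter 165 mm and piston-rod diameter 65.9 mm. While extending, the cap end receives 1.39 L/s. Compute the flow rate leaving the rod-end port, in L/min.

Q_out ≈ 70.1 L/min

Cap-side area A_cap = π/4 × (165 mm)² = 21380 mm^2
Rod-side annular area A_ann = π/4 × (165² − 65.9²) = 17970 mm^2
Piston speed v = Q_in/A_cap; rod-end outflow Q_out = v × A_ann = Q_in × A_ann/A_cap.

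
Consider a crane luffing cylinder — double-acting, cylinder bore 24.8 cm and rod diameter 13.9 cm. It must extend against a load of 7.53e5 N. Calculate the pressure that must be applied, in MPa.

Cap-side area A_cap = π/4 × (24.8 cm)² = 483.1 cm^2
P = F / A = 7.53e5 N / A

P ≈ 15.6 MPa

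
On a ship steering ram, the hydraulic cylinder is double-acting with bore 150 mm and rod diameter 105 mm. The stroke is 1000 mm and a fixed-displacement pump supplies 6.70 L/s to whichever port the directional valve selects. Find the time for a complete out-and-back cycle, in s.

Cap-side area A_cap = π/4 × (150 mm)² = 17670 mm^2
Rod-side annular area A_ann = π/4 × (150² − 105²) = 9012 mm^2
t_ext = A_cap·L/Q = 2.638 s
t_ret = A_ann·L/Q = 1.345 s
t_cycle = t_ext + t_ret

t ≈ 3.98 s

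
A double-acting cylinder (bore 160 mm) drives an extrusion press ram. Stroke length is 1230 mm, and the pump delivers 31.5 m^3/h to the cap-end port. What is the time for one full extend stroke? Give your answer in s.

t ≈ 2.83 s

Cap-side area A_cap = π/4 × (160 mm)² = 20110 mm^2
Swept volume V = A × L; t = V / Q = A·L / Q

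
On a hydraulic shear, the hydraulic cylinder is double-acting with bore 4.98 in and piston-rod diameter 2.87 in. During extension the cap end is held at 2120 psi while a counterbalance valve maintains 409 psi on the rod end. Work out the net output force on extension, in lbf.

F ≈ 36000 lbf

Cap-side area A_cap = π/4 × (4.98 in)² = 19.48 in^2
Rod-side annular area A_ann = π/4 × (4.98² − 2.87²) = 13.01 in^2
Net thrust = P_cap·A_cap − P_rod·A_ann = 41290 lbf − 5321 lbf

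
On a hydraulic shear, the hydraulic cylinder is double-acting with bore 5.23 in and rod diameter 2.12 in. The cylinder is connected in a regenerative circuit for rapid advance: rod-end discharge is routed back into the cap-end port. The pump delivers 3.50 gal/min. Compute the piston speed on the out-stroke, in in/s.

v ≈ 3.82 in/s

In regeneration the rod-end outflow joins the pump flow into the cap end, so the net volume the pump must supply per unit advance equals the rod cross-section area.
Rod cross-section A_rod = π/4 × (2.12 in)² = 3.530 in^2
v = Q_pump / A_rod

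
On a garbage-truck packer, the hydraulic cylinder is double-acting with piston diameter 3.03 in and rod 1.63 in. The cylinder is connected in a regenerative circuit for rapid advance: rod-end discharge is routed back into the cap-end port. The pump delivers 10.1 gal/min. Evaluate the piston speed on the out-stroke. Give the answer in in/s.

In regeneration the rod-end outflow joins the pump flow into the cap end, so the net volume the pump must supply per unit advance equals the rod cross-section area.
Rod cross-section A_rod = π/4 × (1.63 in)² = 2.087 in^2
v = Q_pump / A_rod

v ≈ 18.6 in/s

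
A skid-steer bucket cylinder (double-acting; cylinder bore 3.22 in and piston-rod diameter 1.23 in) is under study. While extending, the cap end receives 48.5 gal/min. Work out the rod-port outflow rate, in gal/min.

Cap-side area A_cap = π/4 × (3.22 in)² = 8.143 in^2
Rod-side annular area A_ann = π/4 × (3.22² − 1.23²) = 6.955 in^2
Piston speed v = Q_in/A_cap; rod-end outflow Q_out = v × A_ann = Q_in × A_ann/A_cap.

Q_out ≈ 41.4 gal/min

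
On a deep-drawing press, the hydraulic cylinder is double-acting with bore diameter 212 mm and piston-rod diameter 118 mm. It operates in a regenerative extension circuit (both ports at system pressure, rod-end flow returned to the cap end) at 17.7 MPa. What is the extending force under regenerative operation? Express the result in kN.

F ≈ 194 kN

With equal pressure on both faces, forces on the annular region cancel; the net push is pressure × rod cross-section.
Rod cross-section A_rod = π/4 × (118 mm)² = 10940 mm^2
F = P × A_rod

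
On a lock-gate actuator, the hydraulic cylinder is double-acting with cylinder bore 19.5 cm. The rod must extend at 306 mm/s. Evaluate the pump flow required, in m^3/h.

Q ≈ 32.9 m^3/h

Cap-side area A_cap = π/4 × (19.5 cm)² = 298.6 cm^2
Q = A × v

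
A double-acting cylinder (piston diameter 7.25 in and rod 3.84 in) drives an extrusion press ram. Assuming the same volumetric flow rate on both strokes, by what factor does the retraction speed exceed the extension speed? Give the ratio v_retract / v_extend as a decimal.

v_ret/v_ext ≈ 1.39

Cap-side area A_cap = π/4 × (7.25 in)² = 41.28 in^2
Rod-side annular area A_ann = π/4 × (7.25² − 3.84²) = 29.70 in^2
For equal Q, v ∝ 1/A, so v_ret/v_ext = A_cap/A_ann.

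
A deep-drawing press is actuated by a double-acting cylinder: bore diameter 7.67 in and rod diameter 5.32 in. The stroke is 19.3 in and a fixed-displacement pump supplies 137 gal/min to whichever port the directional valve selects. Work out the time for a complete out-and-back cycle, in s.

t ≈ 2.57 s

Cap-side area A_cap = π/4 × (7.67 in)² = 46.20 in^2
Rod-side annular area A_ann = π/4 × (7.67² − 5.32²) = 23.98 in^2
t_ext = A_cap·L/Q = 1.691 s
t_ret = A_ann·L/Q = 0.8773 s
t_cycle = t_ext + t_ret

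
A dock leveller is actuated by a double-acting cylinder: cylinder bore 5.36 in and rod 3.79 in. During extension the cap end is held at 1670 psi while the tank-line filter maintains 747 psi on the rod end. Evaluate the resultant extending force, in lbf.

Cap-side area A_cap = π/4 × (5.36 in)² = 22.56 in^2
Rod-side annular area A_ann = π/4 × (5.36² − 3.79²) = 11.28 in^2
Net thrust = P_cap·A_cap − P_rod·A_ann = 37680 lbf − 8428 lbf

F ≈ 29300 lbf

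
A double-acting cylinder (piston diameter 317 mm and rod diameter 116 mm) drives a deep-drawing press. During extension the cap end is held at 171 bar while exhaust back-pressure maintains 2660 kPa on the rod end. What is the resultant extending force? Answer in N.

Cap-side area A_cap = π/4 × (317 mm)² = 78920 mm^2
Rod-side annular area A_ann = π/4 × (317² − 116²) = 68360 mm^2
Net thrust = P_cap·A_cap − P_rod·A_ann = 1.350e6 N − 1.818e5 N

F ≈ 1.17e6 N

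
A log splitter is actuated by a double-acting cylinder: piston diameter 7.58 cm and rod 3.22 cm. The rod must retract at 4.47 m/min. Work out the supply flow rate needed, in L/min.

Q ≈ 16.5 L/min

Rod-side annular area A_ann = π/4 × (7.58² − 3.22²) = 36.98 cm^2
Q = A × v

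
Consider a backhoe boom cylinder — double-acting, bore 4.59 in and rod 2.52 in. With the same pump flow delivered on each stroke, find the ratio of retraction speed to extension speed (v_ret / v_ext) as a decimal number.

Cap-side area A_cap = π/4 × (4.59 in)² = 16.55 in^2
Rod-side annular area A_ann = π/4 × (4.59² − 2.52²) = 11.56 in^2
For equal Q, v ∝ 1/A, so v_ret/v_ext = A_cap/A_ann.

v_ret/v_ext ≈ 1.43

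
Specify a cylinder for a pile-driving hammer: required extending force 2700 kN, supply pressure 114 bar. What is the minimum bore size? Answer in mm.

D ≈ 549 mm

Extension force acts on the full piston face: F = P × (π/4)D².
D = √(4F / (πP)) = √(4 × 2700 kN / (π × 114 bar))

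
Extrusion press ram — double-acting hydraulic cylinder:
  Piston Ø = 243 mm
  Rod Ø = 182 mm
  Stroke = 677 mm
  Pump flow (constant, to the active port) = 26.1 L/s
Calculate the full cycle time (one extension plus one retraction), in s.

t ≈ 1.73 s

Cap-side area A_cap = π/4 × (243 mm)² = 46380 mm^2
Rod-side annular area A_ann = π/4 × (243² − 182²) = 20360 mm^2
t_ext = A_cap·L/Q = 1.203 s
t_ret = A_ann·L/Q = 0.5281 s
t_cycle = t_ext + t_ret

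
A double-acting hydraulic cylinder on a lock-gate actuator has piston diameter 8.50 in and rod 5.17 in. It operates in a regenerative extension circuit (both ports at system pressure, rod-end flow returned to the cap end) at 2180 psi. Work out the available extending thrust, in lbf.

F ≈ 45800 lbf

With equal pressure on both faces, forces on the annular region cancel; the net push is pressure × rod cross-section.
Rod cross-section A_rod = π/4 × (5.17 in)² = 20.99 in^2
F = P × A_rod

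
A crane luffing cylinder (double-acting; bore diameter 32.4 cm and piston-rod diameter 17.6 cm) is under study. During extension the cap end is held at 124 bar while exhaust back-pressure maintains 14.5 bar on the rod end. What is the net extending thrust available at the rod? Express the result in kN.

F ≈ 938 kN

Cap-side area A_cap = π/4 × (32.4 cm)² = 824.5 cm^2
Rod-side annular area A_ann = π/4 × (32.4² − 17.6²) = 581.2 cm^2
Net thrust = P_cap·A_cap − P_rod·A_ann = 1022 kN − 84.27 kN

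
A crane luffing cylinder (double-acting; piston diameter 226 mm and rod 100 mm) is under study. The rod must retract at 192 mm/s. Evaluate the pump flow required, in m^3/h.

Rod-side annular area A_ann = π/4 × (226² − 100²) = 32260 mm^2
Q = A × v

Q ≈ 22.3 m^3/h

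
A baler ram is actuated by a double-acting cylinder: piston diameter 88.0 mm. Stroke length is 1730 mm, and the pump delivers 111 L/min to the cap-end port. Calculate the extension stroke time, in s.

t ≈ 5.69 s

Cap-side area A_cap = π/4 × (88.0 mm)² = 6082 mm^2
Swept volume V = A × L; t = V / Q = A·L / Q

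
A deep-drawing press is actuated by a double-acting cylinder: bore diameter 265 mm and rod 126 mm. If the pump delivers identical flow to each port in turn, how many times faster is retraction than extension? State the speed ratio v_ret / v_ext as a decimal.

v_ret/v_ext ≈ 1.29

Cap-side area A_cap = π/4 × (265 mm)² = 55150 mm^2
Rod-side annular area A_ann = π/4 × (265² − 126²) = 42690 mm^2
For equal Q, v ∝ 1/A, so v_ret/v_ext = A_cap/A_ann.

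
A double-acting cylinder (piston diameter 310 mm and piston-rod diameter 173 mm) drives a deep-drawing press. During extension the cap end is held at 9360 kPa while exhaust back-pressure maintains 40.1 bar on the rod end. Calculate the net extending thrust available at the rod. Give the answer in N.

F ≈ 4.98e5 N

Cap-side area A_cap = π/4 × (310 mm)² = 75480 mm^2
Rod-side annular area A_ann = π/4 × (310² − 173²) = 51970 mm^2
Net thrust = P_cap·A_cap − P_rod·A_ann = 7.065e5 N − 2.084e5 N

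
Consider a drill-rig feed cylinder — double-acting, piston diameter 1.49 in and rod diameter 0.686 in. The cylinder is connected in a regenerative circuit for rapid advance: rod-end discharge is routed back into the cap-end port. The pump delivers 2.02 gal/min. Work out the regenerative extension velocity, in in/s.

In regeneration the rod-end outflow joins the pump flow into the cap end, so the net volume the pump must supply per unit advance equals the rod cross-section area.
Rod cross-section A_rod = π/4 × (0.686 in)² = 0.3696 in^2
v = Q_pump / A_rod

v ≈ 21.0 in/s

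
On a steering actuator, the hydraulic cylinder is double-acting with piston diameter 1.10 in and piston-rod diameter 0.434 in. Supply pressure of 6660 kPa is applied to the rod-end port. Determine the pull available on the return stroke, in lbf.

F ≈ 775 lbf

Rod-side annular area A_ann = π/4 × (1.10² − 0.434²) = 0.8024 in^2
On retraction the pressure acts on the annular area (bore minus rod).
F = P × A_ann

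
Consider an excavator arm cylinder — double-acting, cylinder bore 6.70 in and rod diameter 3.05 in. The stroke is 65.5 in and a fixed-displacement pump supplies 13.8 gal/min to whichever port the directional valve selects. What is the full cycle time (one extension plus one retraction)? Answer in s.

Cap-side area A_cap = π/4 × (6.70 in)² = 35.26 in^2
Rod-side annular area A_ann = π/4 × (6.70² − 3.05²) = 27.95 in^2
t_ext = A_cap·L/Q = 43.47 s
t_ret = A_ann·L/Q = 34.46 s
t_cycle = t_ext + t_ret

t ≈ 77.9 s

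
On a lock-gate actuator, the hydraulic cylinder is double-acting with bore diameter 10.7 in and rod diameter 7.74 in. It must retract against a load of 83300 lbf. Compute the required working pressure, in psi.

Rod-side annular area A_ann = π/4 × (10.7² − 7.74²) = 42.87 in^2
Retraction: pressure acts on the annular area.
P = F / A = 83300 lbf / A

P ≈ 1940 psi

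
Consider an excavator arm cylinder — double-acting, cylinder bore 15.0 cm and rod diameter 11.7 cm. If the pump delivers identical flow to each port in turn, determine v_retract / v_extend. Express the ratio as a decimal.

Cap-side area A_cap = π/4 × (15.0 cm)² = 176.7 cm^2
Rod-side annular area A_ann = π/4 × (15.0² − 11.7²) = 69.20 cm^2
For equal Q, v ∝ 1/A, so v_ret/v_ext = A_cap/A_ann.

v_ret/v_ext ≈ 2.55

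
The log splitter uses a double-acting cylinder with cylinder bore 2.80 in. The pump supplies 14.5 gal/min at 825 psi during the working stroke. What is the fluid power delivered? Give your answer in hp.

W ≈ 6.98 hp

Hydraulic power = P × Q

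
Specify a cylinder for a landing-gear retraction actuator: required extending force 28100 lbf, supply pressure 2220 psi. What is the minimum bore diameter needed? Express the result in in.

D ≈ 4.01 in

Extension force acts on the full piston face: F = P × (π/4)D².
D = √(4F / (πP)) = √(4 × 28100 lbf / (π × 2220 psi))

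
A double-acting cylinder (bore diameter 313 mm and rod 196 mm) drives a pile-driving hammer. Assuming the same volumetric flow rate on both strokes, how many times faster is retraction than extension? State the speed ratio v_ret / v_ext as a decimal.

v_ret/v_ext ≈ 1.65

Cap-side area A_cap = π/4 × (313 mm)² = 76940 mm^2
Rod-side annular area A_ann = π/4 × (313² − 196²) = 46770 mm^2
For equal Q, v ∝ 1/A, so v_ret/v_ext = A_cap/A_ann.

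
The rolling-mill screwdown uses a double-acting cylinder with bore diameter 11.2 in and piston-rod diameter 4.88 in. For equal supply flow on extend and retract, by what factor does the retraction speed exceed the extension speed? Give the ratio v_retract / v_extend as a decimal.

v_ret/v_ext ≈ 1.23

Cap-side area A_cap = π/4 × (11.2 in)² = 98.52 in^2
Rod-side annular area A_ann = π/4 × (11.2² − 4.88²) = 79.82 in^2
For equal Q, v ∝ 1/A, so v_ret/v_ext = A_cap/A_ann.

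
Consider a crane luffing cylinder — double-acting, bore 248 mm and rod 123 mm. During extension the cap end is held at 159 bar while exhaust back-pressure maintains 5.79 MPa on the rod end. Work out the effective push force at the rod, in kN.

Cap-side area A_cap = π/4 × (248 mm)² = 48310 mm^2
Rod-side annular area A_ann = π/4 × (248² − 123²) = 36420 mm^2
Net thrust = P_cap·A_cap − P_rod·A_ann = 768.1 kN − 210.9 kN

F ≈ 557 kN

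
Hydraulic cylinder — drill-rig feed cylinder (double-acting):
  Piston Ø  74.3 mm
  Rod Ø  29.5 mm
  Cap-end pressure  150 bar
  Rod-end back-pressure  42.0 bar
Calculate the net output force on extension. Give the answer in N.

Cap-side area A_cap = π/4 × (74.3 mm)² = 4336 mm^2
Rod-side annular area A_ann = π/4 × (74.3² − 29.5²) = 3652 mm^2
Net thrust = P_cap·A_cap − P_rod·A_ann = 65040 N − 15340 N

F ≈ 49700 N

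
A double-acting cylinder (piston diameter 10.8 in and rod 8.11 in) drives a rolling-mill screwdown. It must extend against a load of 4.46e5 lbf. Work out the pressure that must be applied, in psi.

P ≈ 4870 psi

Cap-side area A_cap = π/4 × (10.8 in)² = 91.61 in^2
P = F / A = 4.46e5 lbf / A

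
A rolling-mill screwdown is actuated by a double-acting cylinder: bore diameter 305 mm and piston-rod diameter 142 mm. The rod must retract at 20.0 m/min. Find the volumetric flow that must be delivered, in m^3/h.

Rod-side annular area A_ann = π/4 × (305² − 142²) = 57220 mm^2
Q = A × v

Q ≈ 68.7 m^3/h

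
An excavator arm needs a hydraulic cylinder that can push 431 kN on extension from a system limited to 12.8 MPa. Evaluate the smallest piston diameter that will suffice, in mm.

Extension force acts on the full piston face: F = P × (π/4)D².
D = √(4F / (πP)) = √(4 × 431 kN / (π × 12.8 MPa))

D ≈ 207 mm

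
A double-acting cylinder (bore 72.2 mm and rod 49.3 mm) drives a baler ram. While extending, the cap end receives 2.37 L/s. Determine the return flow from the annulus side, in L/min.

Cap-side area A_cap = π/4 × (72.2 mm)² = 4094 mm^2
Rod-side annular area A_ann = π/4 × (72.2² − 49.3²) = 2185 mm^2
Piston speed v = Q_in/A_cap; rod-end outflow Q_out = v × A_ann = Q_in × A_ann/A_cap.

Q_out ≈ 75.9 L/min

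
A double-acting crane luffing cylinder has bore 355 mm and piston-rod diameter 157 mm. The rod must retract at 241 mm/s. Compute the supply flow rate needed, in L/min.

Rod-side annular area A_ann = π/4 × (355² − 157²) = 79620 mm^2
Q = A × v

Q ≈ 1150 L/min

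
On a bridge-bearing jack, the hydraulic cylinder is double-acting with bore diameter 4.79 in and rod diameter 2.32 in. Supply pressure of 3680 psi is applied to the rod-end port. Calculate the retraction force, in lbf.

F ≈ 50800 lbf

Rod-side annular area A_ann = π/4 × (4.79² − 2.32²) = 13.79 in^2
On retraction the pressure acts on the annular area (bore minus rod).
F = P × A_ann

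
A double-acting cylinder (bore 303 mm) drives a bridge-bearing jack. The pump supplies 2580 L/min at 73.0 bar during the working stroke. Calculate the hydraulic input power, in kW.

W ≈ 314 kW

Hydraulic power = P × Q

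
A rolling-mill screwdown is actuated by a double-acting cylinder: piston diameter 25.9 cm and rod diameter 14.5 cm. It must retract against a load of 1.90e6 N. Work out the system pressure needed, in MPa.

P ≈ 52.5 MPa

Rod-side annular area A_ann = π/4 × (25.9² − 14.5²) = 361.7 cm^2
Retraction: pressure acts on the annular area.
P = F / A = 1.90e6 N / A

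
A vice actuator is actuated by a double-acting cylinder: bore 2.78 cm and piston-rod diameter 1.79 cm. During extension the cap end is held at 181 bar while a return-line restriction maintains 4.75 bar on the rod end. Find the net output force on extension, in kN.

F ≈ 10.8 kN

Cap-side area A_cap = π/4 × (2.78 cm)² = 6.070 cm^2
Rod-side annular area A_ann = π/4 × (2.78² − 1.79²) = 3.553 cm^2
Net thrust = P_cap·A_cap − P_rod·A_ann = 10.99 kN − 0.1688 kN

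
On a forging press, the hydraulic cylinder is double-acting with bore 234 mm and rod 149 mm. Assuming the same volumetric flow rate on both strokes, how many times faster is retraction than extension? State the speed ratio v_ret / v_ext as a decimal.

Cap-side area A_cap = π/4 × (234 mm)² = 43010 mm^2
Rod-side annular area A_ann = π/4 × (234² − 149²) = 25570 mm^2
For equal Q, v ∝ 1/A, so v_ret/v_ext = A_cap/A_ann.

v_ret/v_ext ≈ 1.68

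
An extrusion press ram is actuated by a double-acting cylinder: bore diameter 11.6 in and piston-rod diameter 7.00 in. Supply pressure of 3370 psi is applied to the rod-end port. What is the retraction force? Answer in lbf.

F ≈ 2.26e5 lbf

Rod-side annular area A_ann = π/4 × (11.6² − 7.00²) = 67.20 in^2
On retraction the pressure acts on the annular area (bore minus rod).
F = P × A_ann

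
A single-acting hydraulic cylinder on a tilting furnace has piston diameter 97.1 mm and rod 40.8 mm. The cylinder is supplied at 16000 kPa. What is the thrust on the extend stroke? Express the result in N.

Cap-side area A_cap = π/4 × (97.1 mm)² = 7405 mm^2
F = P × A_cap = 16000 kPa × A_cap

F ≈ 1.18e5 N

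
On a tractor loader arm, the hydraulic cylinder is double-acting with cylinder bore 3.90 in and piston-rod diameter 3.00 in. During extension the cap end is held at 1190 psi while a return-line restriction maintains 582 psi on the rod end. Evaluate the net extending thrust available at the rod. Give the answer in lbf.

Cap-side area A_cap = π/4 × (3.90 in)² = 11.95 in^2
Rod-side annular area A_ann = π/4 × (3.90² − 3.00²) = 4.877 in^2
Net thrust = P_cap·A_cap − P_rod·A_ann = 14220 lbf − 2839 lbf

F ≈ 11400 lbf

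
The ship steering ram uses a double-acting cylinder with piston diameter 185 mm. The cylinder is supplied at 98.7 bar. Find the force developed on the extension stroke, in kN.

Cap-side area A_cap = π/4 × (185 mm)² = 26880 mm^2
F = P × A_cap = 98.7 bar × A_cap

F ≈ 265 kN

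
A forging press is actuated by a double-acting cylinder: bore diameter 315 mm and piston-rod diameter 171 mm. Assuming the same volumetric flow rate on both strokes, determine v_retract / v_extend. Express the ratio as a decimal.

v_ret/v_ext ≈ 1.42

Cap-side area A_cap = π/4 × (315 mm)² = 77930 mm^2
Rod-side annular area A_ann = π/4 × (315² − 171²) = 54970 mm^2
For equal Q, v ∝ 1/A, so v_ret/v_ext = A_cap/A_ann.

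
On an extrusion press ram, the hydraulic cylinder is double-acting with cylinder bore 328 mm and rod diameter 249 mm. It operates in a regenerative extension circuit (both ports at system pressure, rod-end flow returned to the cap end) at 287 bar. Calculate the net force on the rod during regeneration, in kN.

With equal pressure on both faces, forces on the annular region cancel; the net push is pressure × rod cross-section.
Rod cross-section A_rod = π/4 × (249 mm)² = 48700 mm^2
F = P × A_rod

F ≈ 1400 kN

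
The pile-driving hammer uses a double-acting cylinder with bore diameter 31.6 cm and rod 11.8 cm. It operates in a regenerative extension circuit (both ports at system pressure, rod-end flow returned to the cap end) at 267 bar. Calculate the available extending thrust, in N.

F ≈ 2.92e5 N

With equal pressure on both faces, forces on the annular region cancel; the net push is pressure × rod cross-section.
Rod cross-section A_rod = π/4 × (11.8 cm)² = 109.4 cm^2
F = P × A_rod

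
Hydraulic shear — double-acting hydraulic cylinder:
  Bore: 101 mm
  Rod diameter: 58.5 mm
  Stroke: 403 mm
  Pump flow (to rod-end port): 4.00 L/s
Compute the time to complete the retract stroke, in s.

Rod-side annular area A_ann = π/4 × (101² − 58.5²) = 5324 mm^2
Swept volume V = A × L; t = V / Q = A·L / Q

t ≈ 0.536 s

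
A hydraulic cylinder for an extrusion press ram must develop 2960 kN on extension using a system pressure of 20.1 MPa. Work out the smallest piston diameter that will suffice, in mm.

Extension force acts on the full piston face: F = P × (π/4)D².
D = √(4F / (πP)) = √(4 × 2960 kN / (π × 20.1 MPa))

D ≈ 433 mm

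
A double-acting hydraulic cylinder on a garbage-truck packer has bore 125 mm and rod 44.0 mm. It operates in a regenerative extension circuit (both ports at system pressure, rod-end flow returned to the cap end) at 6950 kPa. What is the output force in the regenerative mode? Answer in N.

F ≈ 10600 N

With equal pressure on both faces, forces on the annular region cancel; the net push is pressure × rod cross-section.
Rod cross-section A_rod = π/4 × (44.0 mm)² = 1521 mm^2
F = P × A_rod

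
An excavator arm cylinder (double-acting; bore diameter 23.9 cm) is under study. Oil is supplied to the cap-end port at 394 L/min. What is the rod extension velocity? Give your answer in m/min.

v ≈ 8.78 m/min

Cap-side area A_cap = π/4 × (23.9 cm)² = 448.6 cm^2
v = Q / A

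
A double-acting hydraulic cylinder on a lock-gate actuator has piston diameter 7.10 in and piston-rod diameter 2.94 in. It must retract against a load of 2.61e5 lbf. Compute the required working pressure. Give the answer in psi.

Rod-side annular area A_ann = π/4 × (7.10² − 2.94²) = 32.80 in^2
Retraction: pressure acts on the annular area.
P = F / A = 2.61e5 lbf / A

P ≈ 7960 psi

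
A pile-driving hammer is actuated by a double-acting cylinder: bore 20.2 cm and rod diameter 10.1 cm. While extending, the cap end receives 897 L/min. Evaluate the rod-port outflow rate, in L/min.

Cap-side area A_cap = π/4 × (20.2 cm)² = 320.5 cm^2
Rod-side annular area A_ann = π/4 × (20.2² − 10.1²) = 240.4 cm^2
Piston speed v = Q_in/A_cap; rod-end outflow Q_out = v × A_ann = Q_in × A_ann/A_cap.

Q_out ≈ 673 L/min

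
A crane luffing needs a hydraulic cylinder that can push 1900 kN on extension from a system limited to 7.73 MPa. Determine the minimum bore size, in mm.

D ≈ 559 mm

Extension force acts on the full piston face: F = P × (π/4)D².
D = √(4F / (πP)) = √(4 × 1900 kN / (π × 7.73 MPa))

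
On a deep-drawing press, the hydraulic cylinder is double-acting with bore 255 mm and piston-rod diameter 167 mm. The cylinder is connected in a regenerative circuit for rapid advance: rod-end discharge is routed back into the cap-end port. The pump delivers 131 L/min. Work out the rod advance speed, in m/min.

v ≈ 5.98 m/min

In regeneration the rod-end outflow joins the pump flow into the cap end, so the net volume the pump must supply per unit advance equals the rod cross-section area.
Rod cross-section A_rod = π/4 × (167 mm)² = 21900 mm^2
v = Q_pump / A_rod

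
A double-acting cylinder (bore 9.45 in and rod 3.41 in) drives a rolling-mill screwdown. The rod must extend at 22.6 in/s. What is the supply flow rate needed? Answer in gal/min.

Q ≈ 412 gal/min

Cap-side area A_cap = π/4 × (9.45 in)² = 70.14 in^2
Q = A × v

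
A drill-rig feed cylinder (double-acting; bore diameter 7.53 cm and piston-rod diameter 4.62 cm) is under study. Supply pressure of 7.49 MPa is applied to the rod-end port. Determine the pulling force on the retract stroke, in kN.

Rod-side annular area A_ann = π/4 × (7.53² − 4.62²) = 27.77 cm^2
On retraction the pressure acts on the annular area (bore minus rod).
F = P × A_ann

F ≈ 20.8 kN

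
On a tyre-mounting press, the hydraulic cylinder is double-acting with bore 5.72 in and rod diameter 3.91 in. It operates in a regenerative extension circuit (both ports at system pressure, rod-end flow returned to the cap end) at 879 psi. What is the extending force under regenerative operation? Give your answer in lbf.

With equal pressure on both faces, forces on the annular region cancel; the net push is pressure × rod cross-section.
Rod cross-section A_rod = π/4 × (3.91 in)² = 12.01 in^2
F = P × A_rod

F ≈ 10600 lbf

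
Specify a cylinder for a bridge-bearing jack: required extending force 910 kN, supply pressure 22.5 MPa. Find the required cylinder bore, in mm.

Extension force acts on the full piston face: F = P × (π/4)D².
D = √(4F / (πP)) = √(4 × 910 kN / (π × 22.5 MPa))

D ≈ 227 mm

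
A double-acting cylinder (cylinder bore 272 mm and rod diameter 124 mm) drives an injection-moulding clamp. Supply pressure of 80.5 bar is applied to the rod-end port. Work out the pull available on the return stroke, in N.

F ≈ 3.71e5 N

Rod-side annular area A_ann = π/4 × (272² − 124²) = 46030 mm^2
On retraction the pressure acts on the annular area (bore minus rod).
F = P × A_ann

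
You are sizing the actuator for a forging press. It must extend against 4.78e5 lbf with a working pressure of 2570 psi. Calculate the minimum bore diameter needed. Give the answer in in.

D ≈ 15.4 in

Extension force acts on the full piston face: F = P × (π/4)D².
D = √(4F / (πP)) = √(4 × 4.78e5 lbf / (π × 2570 psi))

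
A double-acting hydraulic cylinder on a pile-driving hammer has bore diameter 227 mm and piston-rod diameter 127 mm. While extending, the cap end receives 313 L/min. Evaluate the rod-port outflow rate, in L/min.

Cap-side area A_cap = π/4 × (227 mm)² = 40470 mm^2
Rod-side annular area A_ann = π/4 × (227² − 127²) = 27800 mm^2
Piston speed v = Q_in/A_cap; rod-end outflow Q_out = v × A_ann = Q_in × A_ann/A_cap.

Q_out ≈ 215 L/min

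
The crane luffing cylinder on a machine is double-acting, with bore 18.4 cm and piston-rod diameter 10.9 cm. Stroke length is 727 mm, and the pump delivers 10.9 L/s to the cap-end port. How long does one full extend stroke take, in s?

t ≈ 1.77 s

Cap-side area A_cap = π/4 × (18.4 cm)² = 265.9 cm^2
Swept volume V = A × L; t = V / Q = A·L / Q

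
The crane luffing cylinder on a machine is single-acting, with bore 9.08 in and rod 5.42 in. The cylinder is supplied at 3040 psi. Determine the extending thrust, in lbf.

Cap-side area A_cap = π/4 × (9.08 in)² = 64.75 in^2
F = P × A_cap = 3040 psi × A_cap

F ≈ 1.97e5 lbf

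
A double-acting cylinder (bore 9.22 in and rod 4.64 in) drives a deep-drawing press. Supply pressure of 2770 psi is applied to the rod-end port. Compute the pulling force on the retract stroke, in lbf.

F ≈ 1.38e5 lbf

Rod-side annular area A_ann = π/4 × (9.22² − 4.64²) = 49.86 in^2
On retraction the pressure acts on the annular area (bore minus rod).
F = P × A_ann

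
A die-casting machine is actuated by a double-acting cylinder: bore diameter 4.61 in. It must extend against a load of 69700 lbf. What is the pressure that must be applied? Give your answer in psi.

Cap-side area A_cap = π/4 × (4.61 in)² = 16.69 in^2
P = F / A = 69700 lbf / A

P ≈ 4180 psi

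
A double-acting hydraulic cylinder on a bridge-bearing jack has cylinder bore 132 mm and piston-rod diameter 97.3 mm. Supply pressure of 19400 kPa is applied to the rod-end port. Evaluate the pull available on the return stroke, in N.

F ≈ 1.21e5 N

Rod-side annular area A_ann = π/4 × (132² − 97.3²) = 6249 mm^2
On retraction the pressure acts on the annular area (bore minus rod).
F = P × A_ann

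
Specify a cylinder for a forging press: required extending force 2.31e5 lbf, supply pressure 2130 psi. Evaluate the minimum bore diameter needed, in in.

Extension force acts on the full piston face: F = P × (π/4)D².
D = √(4F / (πP)) = √(4 × 2.31e5 lbf / (π × 2130 psi))

D ≈ 11.8 in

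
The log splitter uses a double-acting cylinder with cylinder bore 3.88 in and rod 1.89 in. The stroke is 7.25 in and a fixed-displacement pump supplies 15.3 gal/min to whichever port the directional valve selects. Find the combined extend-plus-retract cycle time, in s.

Cap-side area A_cap = π/4 × (3.88 in)² = 11.82 in^2
Rod-side annular area A_ann = π/4 × (3.88² − 1.89²) = 9.018 in^2
t_ext = A_cap·L/Q = 1.455 s
t_ret = A_ann·L/Q = 1.110 s
t_cycle = t_ext + t_ret

t ≈ 2.57 s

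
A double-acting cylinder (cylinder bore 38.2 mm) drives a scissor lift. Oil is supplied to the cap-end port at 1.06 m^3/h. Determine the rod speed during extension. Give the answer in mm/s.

Cap-side area A_cap = π/4 × (38.2 mm)² = 1146 mm^2
v = Q / A

v ≈ 257 mm/s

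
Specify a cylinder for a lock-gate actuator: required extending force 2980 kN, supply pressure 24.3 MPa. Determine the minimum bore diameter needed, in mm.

D ≈ 395 mm

Extension force acts on the full piston face: F = P × (π/4)D².
D = √(4F / (πP)) = √(4 × 2980 kN / (π × 24.3 MPa))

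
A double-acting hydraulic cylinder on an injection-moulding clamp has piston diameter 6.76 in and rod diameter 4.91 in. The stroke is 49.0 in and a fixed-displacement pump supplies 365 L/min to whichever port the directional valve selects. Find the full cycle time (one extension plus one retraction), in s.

t ≈ 6.98 s

Cap-side area A_cap = π/4 × (6.76 in)² = 35.89 in^2
Rod-side annular area A_ann = π/4 × (6.76² − 4.91²) = 16.96 in^2
t_ext = A_cap·L/Q = 4.737 s
t_ret = A_ann·L/Q = 2.238 s
t_cycle = t_ext + t_ret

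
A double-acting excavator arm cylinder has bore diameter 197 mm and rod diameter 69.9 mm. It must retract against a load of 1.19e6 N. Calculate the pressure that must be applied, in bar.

P ≈ 447 bar

Rod-side annular area A_ann = π/4 × (197² − 69.9²) = 26640 mm^2
Retraction: pressure acts on the annular area.
P = F / A = 1.19e6 N / A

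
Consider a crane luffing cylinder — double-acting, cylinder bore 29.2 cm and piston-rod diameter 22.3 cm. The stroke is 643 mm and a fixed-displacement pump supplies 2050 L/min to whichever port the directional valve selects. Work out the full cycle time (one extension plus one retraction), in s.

Cap-side area A_cap = π/4 × (29.2 cm)² = 669.7 cm^2
Rod-side annular area A_ann = π/4 × (29.2² − 22.3²) = 279.1 cm^2
t_ext = A_cap·L/Q = 1.260 s
t_ret = A_ann·L/Q = 0.5252 s
t_cycle = t_ext + t_ret

t ≈ 1.79 s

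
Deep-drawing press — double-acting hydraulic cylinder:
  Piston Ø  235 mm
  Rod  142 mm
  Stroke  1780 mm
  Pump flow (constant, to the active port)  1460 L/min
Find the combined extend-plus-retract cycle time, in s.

Cap-side area A_cap = π/4 × (235 mm)² = 43370 mm^2
Rod-side annular area A_ann = π/4 × (235² − 142²) = 27540 mm^2
t_ext = A_cap·L/Q = 3.173 s
t_ret = A_ann·L/Q = 2.014 s
t_cycle = t_ext + t_ret

t ≈ 5.19 s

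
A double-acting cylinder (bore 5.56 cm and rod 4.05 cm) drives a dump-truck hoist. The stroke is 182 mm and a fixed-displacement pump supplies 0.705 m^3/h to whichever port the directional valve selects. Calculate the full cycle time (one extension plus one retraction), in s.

t ≈ 3.32 s

Cap-side area A_cap = π/4 × (5.56 cm)² = 24.28 cm^2
Rod-side annular area A_ann = π/4 × (5.56² − 4.05²) = 11.40 cm^2
t_ext = A_cap·L/Q = 2.256 s
t_ret = A_ann·L/Q = 1.059 s
t_cycle = t_ext + t_ret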